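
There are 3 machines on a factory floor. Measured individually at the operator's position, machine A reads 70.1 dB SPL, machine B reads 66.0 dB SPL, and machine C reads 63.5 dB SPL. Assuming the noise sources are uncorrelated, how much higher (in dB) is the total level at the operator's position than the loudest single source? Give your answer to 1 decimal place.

2.1 dB

Uncorrelated sources add in intensity (power), not in dB.
L_total = 10·log₁₀(10^(70.1/10) + 10^(66.0/10) + 10^(63.5/10)) = 72.16 dB SPL.
Excess over the loudest (70.1 dB): 72.16 − 70.1 = 2.1 dB.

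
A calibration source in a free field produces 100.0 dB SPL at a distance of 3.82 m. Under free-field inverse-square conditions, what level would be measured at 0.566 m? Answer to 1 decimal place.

116.6 dB SPL

Inverse-square spreading gives ΔL = −20·log₁₀(d₂/d₁).
ΔL = −20·log₁₀(0.566/3.82) = 16.58 dB, so L₂ = 100.0 + (16.58) = 116.6 dB SPL.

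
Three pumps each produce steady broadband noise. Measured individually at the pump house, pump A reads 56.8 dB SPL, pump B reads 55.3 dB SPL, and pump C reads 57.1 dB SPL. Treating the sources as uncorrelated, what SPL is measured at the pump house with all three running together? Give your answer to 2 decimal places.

61.24 dB SPL

Uncorrelated sources add in intensity (power), not in dB.
L_total = 10·log₁₀(10^(56.8/10) + 10^(55.3/10) + 10^(57.1/10)) = 10·log₁₀(1330000) = 61.24 dB SPL.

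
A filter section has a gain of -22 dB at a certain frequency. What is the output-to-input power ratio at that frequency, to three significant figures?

Power ratio = 10^(dB/10).
10^(-22/10) = 10^(-2.200) = 0.00631.

0.00631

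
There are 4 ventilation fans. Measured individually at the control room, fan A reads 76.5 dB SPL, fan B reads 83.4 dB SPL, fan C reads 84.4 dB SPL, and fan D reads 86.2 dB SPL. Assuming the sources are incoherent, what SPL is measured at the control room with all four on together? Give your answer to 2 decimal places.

89.80 dB SPL

Uncorrelated sources add in intensity (power), not in dB.
L_total = 10·log₁₀(10^(76.5/10) + 10^(83.4/10) + 10^(84.4/10) + 10^(86.2/10)) = 10·log₁₀(955700000) = 89.80 dB SPL.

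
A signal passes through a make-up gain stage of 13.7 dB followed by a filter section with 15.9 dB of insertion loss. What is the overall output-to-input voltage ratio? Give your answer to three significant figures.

0.776

Net gain = 13.7 + (−15.9) = -2.2 dB.
Voltage ratio = 10^(-2.2/20) = 0.776.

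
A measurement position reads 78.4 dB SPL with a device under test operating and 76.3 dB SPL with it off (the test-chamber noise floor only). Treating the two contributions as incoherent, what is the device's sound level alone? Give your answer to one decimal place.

74.2 dB SPL

Remove the background by subtracting linear intensities:
L_src = 10·log₁₀(10^(78.4/10) − 10^(76.3/10)) = 10·log₁₀(26530000) = 74.2 dB SPL.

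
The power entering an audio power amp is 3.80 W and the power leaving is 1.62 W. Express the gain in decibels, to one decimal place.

-3.7 dB

For a power ratio, dB = 10·log₁₀(P₂/P₁).
10·log₁₀(1.62/3.80) = 10·log₁₀(0.4263) = -3.7 dB.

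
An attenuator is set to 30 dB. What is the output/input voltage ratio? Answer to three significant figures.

Voltage ratio = 10^(dB/20).
10^(-30/20) = 10^(-1.500) = 0.0316.

0.0316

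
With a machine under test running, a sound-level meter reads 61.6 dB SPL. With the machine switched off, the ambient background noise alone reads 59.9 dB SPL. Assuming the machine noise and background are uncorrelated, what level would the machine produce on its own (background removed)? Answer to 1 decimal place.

Subtract intensities: L_src = 10·log₁₀(10^(L_total/10) − 10^(L_bg/10)).
L_src = 10·log₁₀(10^(61.6/10) − 10^(59.9/10)) = 10·log₁₀(468200) = 56.7 dB SPL.

56.7 dB SPL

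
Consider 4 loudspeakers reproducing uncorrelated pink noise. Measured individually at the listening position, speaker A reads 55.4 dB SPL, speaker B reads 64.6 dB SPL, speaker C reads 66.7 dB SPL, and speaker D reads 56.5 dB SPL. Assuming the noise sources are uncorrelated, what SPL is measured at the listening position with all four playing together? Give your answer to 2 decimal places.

69.22 dB SPL

Add the sources as powers (linear), then convert back to dB:
L_total = 10·log₁₀(10^(55.4/10) + 10^(64.6/10) + 10^(66.7/10) + 10^(56.5/10)) = 10·log₁₀(8355000) = 69.22 dB SPL.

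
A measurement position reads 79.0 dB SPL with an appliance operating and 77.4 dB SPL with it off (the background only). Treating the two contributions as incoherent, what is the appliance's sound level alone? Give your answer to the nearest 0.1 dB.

Subtract intensities: L_src = 10·log₁₀(10^(L_total/10) − 10^(L_bg/10)).
L_src = 10·log₁₀(10^(79.0/10) − 10^(77.4/10)) = 10·log₁₀(24480000) = 73.9 dB SPL.

73.9 dB SPL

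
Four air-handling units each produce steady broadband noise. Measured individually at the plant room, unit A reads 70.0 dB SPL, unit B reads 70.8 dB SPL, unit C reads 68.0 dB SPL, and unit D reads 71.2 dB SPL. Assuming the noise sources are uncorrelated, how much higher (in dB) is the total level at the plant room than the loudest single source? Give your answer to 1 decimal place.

Uncorrelated sources add in intensity (power), not in dB.
L_total = 10·log₁₀(10^(70.0/10) + 10^(70.8/10) + 10^(68.0/10) + 10^(71.2/10)) = 76.18 dB SPL.
Excess over the loudest (71.2 dB): 76.18 − 71.2 = 5.0 dB.

5.0 dB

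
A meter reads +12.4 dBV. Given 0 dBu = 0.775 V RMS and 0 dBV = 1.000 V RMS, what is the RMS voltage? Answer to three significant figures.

V = 1.000 V × 10^(+12.4/20).
= 1.000 × 4.169 = 4.17 V.

4.17 V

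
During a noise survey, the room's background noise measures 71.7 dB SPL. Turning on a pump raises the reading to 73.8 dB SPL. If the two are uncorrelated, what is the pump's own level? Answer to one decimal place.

Subtract intensities: L_src = 10·log₁₀(10^(L_total/10) − 10^(L_bg/10)).
L_src = 10·log₁₀(10^(73.8/10) − 10^(71.7/10)) = 10·log₁₀(9197000) = 69.6 dB SPL.

69.6 dB SPL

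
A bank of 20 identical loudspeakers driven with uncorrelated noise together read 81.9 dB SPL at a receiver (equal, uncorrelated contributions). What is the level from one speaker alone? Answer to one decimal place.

68.9 dB SPL

20 equal incoherent sources add 10·log₁₀(20) = 13.01 dB over one source.
L_one = 81.9 − 13.01 = 68.9 dB SPL.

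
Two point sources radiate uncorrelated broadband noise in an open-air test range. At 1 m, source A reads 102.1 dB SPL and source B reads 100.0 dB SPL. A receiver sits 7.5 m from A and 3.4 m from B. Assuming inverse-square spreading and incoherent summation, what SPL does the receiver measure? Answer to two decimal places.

90.62 dB SPL

At the listener: L_A = 102.1 − 20·log₁₀(7.5) = 84.599 dB; L_B = 100.0 − 20·log₁₀(3.4) = 89.370 dB.
Combined: 10·log₁₀(10^(84.599/10)+10^(89.370/10)) = 90.62 dB SPL.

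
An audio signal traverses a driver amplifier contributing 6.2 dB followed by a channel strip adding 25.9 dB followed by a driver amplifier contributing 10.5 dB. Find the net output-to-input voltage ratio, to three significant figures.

135

Net gain = 6.2 + 25.9 + 10.5 = 42.6 dB.
Voltage ratio = 10^(42.6/20) = 135.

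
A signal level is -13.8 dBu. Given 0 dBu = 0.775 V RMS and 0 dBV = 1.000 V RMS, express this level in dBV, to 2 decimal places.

The offset between the scales is 20·log₁₀(0.775/1.000) = −2.214 dB.
So dBV = -13.8 − 2.214 = -16.01 dBV.

-16.01 dBV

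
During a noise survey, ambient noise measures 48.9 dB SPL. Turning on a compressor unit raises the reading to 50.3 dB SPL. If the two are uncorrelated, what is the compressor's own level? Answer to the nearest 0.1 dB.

44.7 dB SPL

Subtract intensities: L_src = 10·log₁₀(10^(L_total/10) − 10^(L_bg/10)).
L_src = 10·log₁₀(10^(50.3/10) − 10^(48.9/10)) = 10·log₁₀(29530) = 44.7 dB SPL.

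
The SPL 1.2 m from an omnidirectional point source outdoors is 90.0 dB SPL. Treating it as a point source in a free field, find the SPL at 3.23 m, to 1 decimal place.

81.4 dB SPL

Free-field point source: level drops by 20·log₁₀ of the distance ratio.
ΔL = −20·log₁₀(3.23/1.2) = -8.60 dB, so L₂ = 90.0 + (-8.60) = 81.4 dB SPL.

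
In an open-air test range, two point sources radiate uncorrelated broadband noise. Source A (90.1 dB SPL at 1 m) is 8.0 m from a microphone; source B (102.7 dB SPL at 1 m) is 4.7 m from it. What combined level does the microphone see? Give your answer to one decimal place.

89.3 dB SPL

At the listener: L_A = 90.1 − 20·log₁₀(8.0) = 72.04 dB; L_B = 102.7 − 20·log₁₀(4.7) = 89.26 dB.
Combined: 10·log₁₀(10^(72.04/10)+10^(89.26/10)) = 89.3 dB SPL.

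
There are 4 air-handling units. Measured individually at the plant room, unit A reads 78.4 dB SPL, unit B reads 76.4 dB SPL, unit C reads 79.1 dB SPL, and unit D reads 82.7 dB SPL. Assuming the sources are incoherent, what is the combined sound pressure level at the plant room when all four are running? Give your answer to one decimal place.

Add the sources as powers (linear), then convert back to dB:
L_total = 10·log₁₀(10^(78.4/10) + 10^(76.4/10) + 10^(79.1/10) + 10^(82.7/10)) = 10·log₁₀(380300000) = 85.8 dB SPL.

85.8 dB SPL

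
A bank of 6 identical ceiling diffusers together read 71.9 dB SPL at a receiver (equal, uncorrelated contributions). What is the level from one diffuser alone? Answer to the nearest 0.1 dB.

6 equal incoherent sources add 10·log₁₀(6) = 7.78 dB over one source.
L_one = 71.9 − 7.78 = 64.1 dB SPL.

64.1 dB SPL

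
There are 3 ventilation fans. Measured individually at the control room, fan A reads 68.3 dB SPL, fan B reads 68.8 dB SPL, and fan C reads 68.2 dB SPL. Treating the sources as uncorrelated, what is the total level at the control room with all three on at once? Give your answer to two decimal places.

Uncorrelated sources add in intensity (power), not in dB.
L_total = 10·log₁₀(10^(68.3/10) + 10^(68.8/10) + 10^(68.2/10)) = 10·log₁₀(20950000) = 73.21 dB SPL.

73.21 dB SPL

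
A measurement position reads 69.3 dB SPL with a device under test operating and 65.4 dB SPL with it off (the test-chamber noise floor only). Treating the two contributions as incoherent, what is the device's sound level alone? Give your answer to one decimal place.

Background correction is a power subtraction:
L_src = 10·log₁₀(10^(69.3/10) − 10^(65.4/10)) = 10·log₁₀(5044000) = 67.0 dB SPL.

67.0 dB SPL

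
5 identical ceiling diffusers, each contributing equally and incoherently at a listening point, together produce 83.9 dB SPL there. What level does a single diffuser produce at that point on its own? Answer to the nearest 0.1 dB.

76.9 dB SPL

5 equal incoherent sources add 10·log₁₀(5) = 6.99 dB over one source.
L_one = 83.9 − 6.99 = 76.9 dB SPL.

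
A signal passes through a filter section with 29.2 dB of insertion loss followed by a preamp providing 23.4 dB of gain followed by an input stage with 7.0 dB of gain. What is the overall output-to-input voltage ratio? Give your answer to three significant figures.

1.15

Net gain = (−29.2) + 23.4 + 7.0 = 1.2 dB.
Voltage ratio = 10^(1.2/20) = 1.15.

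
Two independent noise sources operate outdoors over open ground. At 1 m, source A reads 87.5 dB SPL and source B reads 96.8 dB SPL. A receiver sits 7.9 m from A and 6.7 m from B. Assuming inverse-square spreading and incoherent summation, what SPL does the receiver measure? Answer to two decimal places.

At the listener: L_A = 87.5 − 20·log₁₀(7.9) = 69.547 dB; L_B = 96.8 − 20·log₁₀(6.7) = 80.279 dB.
Combined: 10·log₁₀(10^(69.547/10)+10^(80.279/10)) = 80.63 dB SPL.

80.63 dB SPL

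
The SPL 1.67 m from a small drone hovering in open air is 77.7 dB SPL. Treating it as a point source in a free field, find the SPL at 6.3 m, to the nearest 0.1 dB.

66.2 dB SPL

Inverse-square spreading gives ΔL = −20·log₁₀(d₂/d₁).
ΔL = −20·log₁₀(6.3/1.67) = -11.53 dB, so L₂ = 77.7 + (-11.53) = 66.2 dB SPL.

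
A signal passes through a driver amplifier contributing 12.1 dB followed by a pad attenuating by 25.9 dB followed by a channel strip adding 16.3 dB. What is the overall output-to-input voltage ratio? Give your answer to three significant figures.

Net gain = 12.1 + (−25.9) + 16.3 = 2.5 dB.
Voltage ratio = 10^(2.5/20) = 1.33.

1.33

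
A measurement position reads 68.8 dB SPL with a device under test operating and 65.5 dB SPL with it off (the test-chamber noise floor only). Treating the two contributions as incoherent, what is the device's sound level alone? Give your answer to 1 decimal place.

66.1 dB SPL

Subtract intensities: L_src = 10·log₁₀(10^(L_total/10) − 10^(L_bg/10)).
L_src = 10·log₁₀(10^(68.8/10) − 10^(65.5/10)) = 10·log₁₀(4038000) = 66.1 dB SPL.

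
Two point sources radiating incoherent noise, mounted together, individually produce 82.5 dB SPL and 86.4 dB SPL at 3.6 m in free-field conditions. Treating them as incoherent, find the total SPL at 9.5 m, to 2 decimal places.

79.46 dB SPL

Combined at 3.6 m: 10·log₁₀(10^(82.5/10)+10^(86.4/10)) = 87.884 dB SPL.
Then apply −20·log₁₀(9.5/3.6) = -8.428 dB → 79.46 dB SPL.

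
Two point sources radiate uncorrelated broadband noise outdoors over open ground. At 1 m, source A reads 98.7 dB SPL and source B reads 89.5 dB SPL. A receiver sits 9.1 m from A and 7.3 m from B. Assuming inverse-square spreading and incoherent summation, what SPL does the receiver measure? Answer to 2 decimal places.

At the listener: L_A = 98.7 − 20·log₁₀(9.1) = 79.519 dB; L_B = 89.5 − 20·log₁₀(7.3) = 72.234 dB.
Combined: 10·log₁₀(10^(79.519/10)+10^(72.234/10)) = 80.26 dB SPL.

80.26 dB SPL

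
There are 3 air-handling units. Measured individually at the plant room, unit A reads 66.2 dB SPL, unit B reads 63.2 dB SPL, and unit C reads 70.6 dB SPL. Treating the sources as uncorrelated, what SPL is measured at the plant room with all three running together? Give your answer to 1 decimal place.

Uncorrelated sources add in intensity (power), not in dB.
L_total = 10·log₁₀(10^(66.2/10) + 10^(63.2/10) + 10^(70.6/10)) = 10·log₁₀(17740000) = 72.5 dB SPL.

72.5 dB SPL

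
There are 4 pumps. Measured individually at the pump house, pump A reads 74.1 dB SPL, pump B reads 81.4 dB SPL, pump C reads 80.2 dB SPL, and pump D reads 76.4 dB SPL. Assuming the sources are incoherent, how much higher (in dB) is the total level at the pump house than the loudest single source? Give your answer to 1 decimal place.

3.5 dB

Add the sources as powers (linear), then convert back to dB:
L_total = 10·log₁₀(10^(74.1/10) + 10^(81.4/10) + 10^(80.2/10) + 10^(76.4/10)) = 84.94 dB SPL.
Excess over the loudest (81.4 dB): 84.94 − 81.4 = 3.5 dB.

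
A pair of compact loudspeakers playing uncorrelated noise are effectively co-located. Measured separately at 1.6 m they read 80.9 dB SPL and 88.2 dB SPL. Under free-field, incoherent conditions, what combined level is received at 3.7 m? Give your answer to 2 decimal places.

Combined at 1.6 m: 10·log₁₀(10^(80.9/10)+10^(88.2/10)) = 88.942 dB SPL.
Then apply −20·log₁₀(3.7/1.6) = -7.282 dB → 81.66 dB SPL.

81.66 dB SPL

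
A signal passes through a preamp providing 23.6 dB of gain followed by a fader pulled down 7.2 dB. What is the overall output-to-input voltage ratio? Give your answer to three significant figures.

Net gain = 23.6 + (−7.2) = 16.4 dB.
Voltage ratio = 10^(16.4/20) = 6.61.

6.61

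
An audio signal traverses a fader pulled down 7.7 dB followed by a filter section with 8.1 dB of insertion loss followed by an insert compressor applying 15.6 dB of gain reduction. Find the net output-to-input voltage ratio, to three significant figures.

0.0269

Net gain = (−7.7) + (−8.1) + (−15.6) = -31.4 dB.
Voltage ratio = 10^(-31.4/20) = 0.0269.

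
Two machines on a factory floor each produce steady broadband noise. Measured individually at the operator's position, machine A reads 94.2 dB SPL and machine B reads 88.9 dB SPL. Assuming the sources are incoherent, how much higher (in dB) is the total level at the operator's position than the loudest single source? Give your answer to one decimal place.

Add the sources as powers (linear), then convert back to dB:
L_total = 10·log₁₀(10^(94.2/10) + 10^(88.9/10)) = 95.32 dB SPL.
Excess over the loudest (94.2 dB): 95.32 − 94.2 = 1.1 dB.

1.1 dB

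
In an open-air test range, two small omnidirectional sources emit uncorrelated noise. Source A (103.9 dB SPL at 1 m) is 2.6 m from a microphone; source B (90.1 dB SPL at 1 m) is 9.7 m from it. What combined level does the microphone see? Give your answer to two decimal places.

At the listener: L_A = 103.9 − 20·log₁₀(2.6) = 95.601 dB; L_B = 90.1 − 20·log₁₀(9.7) = 70.365 dB.
Combined: 10·log₁₀(10^(95.601/10)+10^(70.365/10)) = 95.61 dB SPL.

95.61 dB SPL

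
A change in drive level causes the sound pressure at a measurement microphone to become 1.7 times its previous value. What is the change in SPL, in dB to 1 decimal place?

Sound pressure is an amplitude quantity: ΔL = 20·log₁₀(p₂/p₁).
20·log₁₀(1.7) = 4.6 dB.

4.6 dB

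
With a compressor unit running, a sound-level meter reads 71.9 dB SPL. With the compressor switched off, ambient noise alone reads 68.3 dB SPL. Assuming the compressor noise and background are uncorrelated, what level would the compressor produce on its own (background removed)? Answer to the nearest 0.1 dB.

Subtract intensities: L_src = 10·log₁₀(10^(L_total/10) − 10^(L_bg/10)).
L_src = 10·log₁₀(10^(71.9/10) − 10^(68.3/10)) = 10·log₁₀(8727000) = 69.4 dB SPL.

69.4 dB SPL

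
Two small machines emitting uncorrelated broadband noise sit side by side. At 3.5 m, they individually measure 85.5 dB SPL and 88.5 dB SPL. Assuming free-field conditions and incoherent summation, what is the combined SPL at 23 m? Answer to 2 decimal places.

Combined at 3.5 m: 10·log₁₀(10^(85.5/10)+10^(88.5/10)) = 90.264 dB SPL.
Then apply −20·log₁₀(23/3.5) = -16.353 dB → 73.91 dB SPL.

73.91 dB SPL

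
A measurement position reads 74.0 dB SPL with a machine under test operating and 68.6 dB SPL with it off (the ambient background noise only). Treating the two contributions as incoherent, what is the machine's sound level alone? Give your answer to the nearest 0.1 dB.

72.5 dB SPL

Background correction is a power subtraction:
L_src = 10·log₁₀(10^(74.0/10) − 10^(68.6/10)) = 10·log₁₀(17870000) = 72.5 dB SPL.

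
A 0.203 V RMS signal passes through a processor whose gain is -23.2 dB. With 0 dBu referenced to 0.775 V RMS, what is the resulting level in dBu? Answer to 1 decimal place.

Input level: 20·log₁₀(0.203/0.775) = -11.64 dBu.
Output: -11.64 − 23.2 = -34.8 dBu.

-34.8 dBu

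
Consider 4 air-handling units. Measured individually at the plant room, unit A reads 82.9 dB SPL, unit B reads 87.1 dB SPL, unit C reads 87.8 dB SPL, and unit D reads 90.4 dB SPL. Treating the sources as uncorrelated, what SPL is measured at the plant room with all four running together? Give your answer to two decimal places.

Incoherent sources sum as intensities:
L_total = 10·log₁₀(10^(82.9/10) + 10^(87.1/10) + 10^(87.8/10) + 10^(90.4/10)) = 10·log₁₀(2407000000) = 93.81 dB SPL.

93.81 dB SPL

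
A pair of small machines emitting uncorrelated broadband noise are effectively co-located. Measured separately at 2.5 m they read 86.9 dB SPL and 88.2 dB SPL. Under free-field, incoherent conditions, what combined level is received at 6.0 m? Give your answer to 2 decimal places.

Combined at 2.5 m: 10·log₁₀(10^(86.9/10)+10^(88.2/10)) = 90.609 dB SPL.
Then apply −20·log₁₀(6.0/2.5) = -7.604 dB → 83.00 dB SPL.

83.00 dB SPL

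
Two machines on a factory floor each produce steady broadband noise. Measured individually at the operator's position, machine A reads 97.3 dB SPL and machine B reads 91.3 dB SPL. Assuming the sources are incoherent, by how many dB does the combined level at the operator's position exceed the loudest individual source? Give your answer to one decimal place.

Add the sources as powers (linear), then convert back to dB:
L_total = 10·log₁₀(10^(97.3/10) + 10^(91.3/10)) = 98.27 dB SPL.
Excess over the loudest (97.3 dB): 98.27 − 97.3 = 1.0 dB.

1.0 dB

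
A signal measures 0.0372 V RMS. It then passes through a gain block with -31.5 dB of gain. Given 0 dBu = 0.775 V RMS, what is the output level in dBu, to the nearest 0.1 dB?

Input level: 20·log₁₀(0.0372/0.775) = -26.38 dBu.
Output: -26.38 − 31.5 = -57.9 dBu.

-57.9 dBu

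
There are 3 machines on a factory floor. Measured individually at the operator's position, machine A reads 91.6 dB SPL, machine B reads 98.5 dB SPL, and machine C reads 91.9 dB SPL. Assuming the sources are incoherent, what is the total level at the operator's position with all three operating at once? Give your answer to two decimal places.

Uncorrelated sources add in intensity (power), not in dB.
L_total = 10·log₁₀(10^(91.6/10) + 10^(98.5/10) + 10^(91.9/10)) = 10·log₁₀(10074000000) = 100.03 dB SPL.

100.03 dB SPL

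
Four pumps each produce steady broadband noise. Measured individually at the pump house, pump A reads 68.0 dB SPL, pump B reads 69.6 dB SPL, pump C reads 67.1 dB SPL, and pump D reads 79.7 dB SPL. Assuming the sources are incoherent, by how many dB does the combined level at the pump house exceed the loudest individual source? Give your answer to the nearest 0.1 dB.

0.9 dB

Add the sources as powers (linear), then convert back to dB:
L_total = 10·log₁₀(10^(68.0/10) + 10^(69.6/10) + 10^(67.1/10) + 10^(79.7/10)) = 80.56 dB SPL.
Excess over the loudest (79.7 dB): 80.56 − 79.7 = 0.9 dB.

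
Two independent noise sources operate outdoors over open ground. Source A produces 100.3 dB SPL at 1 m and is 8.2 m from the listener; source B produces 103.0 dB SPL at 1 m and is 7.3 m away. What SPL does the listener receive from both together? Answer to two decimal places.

At the listener: L_A = 100.3 − 20·log₁₀(8.2) = 82.024 dB; L_B = 103.0 − 20·log₁₀(7.3) = 85.734 dB.
Combined: 10·log₁₀(10^(82.024/10)+10^(85.734/10)) = 87.27 dB SPL.

87.27 dB SPL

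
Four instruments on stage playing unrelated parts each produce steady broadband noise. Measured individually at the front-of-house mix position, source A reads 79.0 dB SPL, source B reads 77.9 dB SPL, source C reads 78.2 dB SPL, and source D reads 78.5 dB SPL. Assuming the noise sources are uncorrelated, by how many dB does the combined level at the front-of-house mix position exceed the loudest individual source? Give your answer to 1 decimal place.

Incoherent sources sum as intensities:
L_total = 10·log₁₀(10^(79.0/10) + 10^(77.9/10) + 10^(78.2/10) + 10^(78.5/10)) = 84.44 dB SPL.
Excess over the loudest (79.0 dB): 84.44 − 79.0 = 5.4 dB.

5.4 dB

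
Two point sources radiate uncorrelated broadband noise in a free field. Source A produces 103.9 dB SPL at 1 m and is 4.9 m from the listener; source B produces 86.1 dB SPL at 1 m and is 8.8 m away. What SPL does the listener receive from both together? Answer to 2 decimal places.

90.12 dB SPL

At the listener: L_A = 103.9 − 20·log₁₀(4.9) = 90.096 dB; L_B = 86.1 − 20·log₁₀(8.8) = 67.210 dB.
Combined: 10·log₁₀(10^(90.096/10)+10^(67.210/10)) = 90.12 dB SPL.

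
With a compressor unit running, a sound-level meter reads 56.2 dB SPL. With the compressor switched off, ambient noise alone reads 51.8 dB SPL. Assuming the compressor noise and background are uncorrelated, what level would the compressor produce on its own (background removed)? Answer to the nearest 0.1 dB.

Remove the background by subtracting linear intensities:
L_src = 10·log₁₀(10^(56.2/10) − 10^(51.8/10)) = 10·log₁₀(265500) = 54.2 dB SPL.

54.2 dB SPL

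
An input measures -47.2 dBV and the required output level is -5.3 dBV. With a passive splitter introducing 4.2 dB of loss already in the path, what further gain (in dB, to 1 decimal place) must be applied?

The required make-up gain is the shortfall in the dB sum.
G = -5.3 − (-47.2) + 4.2 = 46.1 dB.

46.1 dB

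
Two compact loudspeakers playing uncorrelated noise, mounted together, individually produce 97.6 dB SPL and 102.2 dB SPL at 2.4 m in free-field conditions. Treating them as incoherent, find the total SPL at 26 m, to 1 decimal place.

Combined at 2.4 m: 10·log₁₀(10^(97.6/10)+10^(102.2/10)) = 103.49 dB SPL.
Then apply −20·log₁₀(26/2.4) = -20.70 dB → 82.8 dB SPL.

82.8 dB SPL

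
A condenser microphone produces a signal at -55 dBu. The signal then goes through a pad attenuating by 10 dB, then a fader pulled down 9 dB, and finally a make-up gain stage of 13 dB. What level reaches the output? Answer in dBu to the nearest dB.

Gain stages sum in dB:
-55 − 10 − 9 + 13 = -61 dBu.

-61 dBu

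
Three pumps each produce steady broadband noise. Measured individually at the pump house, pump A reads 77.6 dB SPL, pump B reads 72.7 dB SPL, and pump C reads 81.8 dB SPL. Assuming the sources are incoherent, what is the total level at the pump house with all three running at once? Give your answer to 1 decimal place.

83.6 dB SPL

Uncorrelated sources add in intensity (power), not in dB.
L_total = 10·log₁₀(10^(77.6/10) + 10^(72.7/10) + 10^(81.8/10)) = 10·log₁₀(227500000) = 83.6 dB SPL.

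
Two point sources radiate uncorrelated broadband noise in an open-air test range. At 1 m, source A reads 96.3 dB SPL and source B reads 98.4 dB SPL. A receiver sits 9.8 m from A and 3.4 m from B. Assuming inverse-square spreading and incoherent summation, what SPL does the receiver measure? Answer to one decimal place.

At the listener: L_A = 96.3 − 20·log₁₀(9.8) = 76.48 dB; L_B = 98.4 − 20·log₁₀(3.4) = 87.77 dB.
Combined: 10·log₁₀(10^(76.48/10)+10^(87.77/10)) = 88.1 dB SPL.

88.1 dB SPL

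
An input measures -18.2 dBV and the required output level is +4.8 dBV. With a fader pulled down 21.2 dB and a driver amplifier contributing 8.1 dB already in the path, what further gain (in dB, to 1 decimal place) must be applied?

The required make-up gain is the shortfall in the dB sum.
G = +4.8 − (-18.2) + 21.2 − 8.1 = 36.1 dB.

36.1 dB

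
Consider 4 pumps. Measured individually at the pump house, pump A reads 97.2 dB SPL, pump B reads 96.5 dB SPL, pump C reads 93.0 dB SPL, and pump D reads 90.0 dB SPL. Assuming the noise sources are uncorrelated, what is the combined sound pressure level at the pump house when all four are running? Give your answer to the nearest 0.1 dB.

101.0 dB SPL

Add the sources as powers (linear), then convert back to dB:
L_total = 10·log₁₀(10^(97.2/10) + 10^(96.5/10) + 10^(93.0/10) + 10^(90.0/10)) = 10·log₁₀(12710000000) = 101.0 dB SPL.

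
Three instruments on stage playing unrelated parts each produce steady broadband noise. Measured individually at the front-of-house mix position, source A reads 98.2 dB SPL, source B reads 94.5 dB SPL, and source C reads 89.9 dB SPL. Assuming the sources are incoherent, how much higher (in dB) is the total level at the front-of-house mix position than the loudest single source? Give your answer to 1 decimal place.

2.0 dB

Add the sources as powers (linear), then convert back to dB:
L_total = 10·log₁₀(10^(98.2/10) + 10^(94.5/10) + 10^(89.9/10)) = 100.17 dB SPL.
Excess over the loudest (98.2 dB): 100.17 − 98.2 = 2.0 dB.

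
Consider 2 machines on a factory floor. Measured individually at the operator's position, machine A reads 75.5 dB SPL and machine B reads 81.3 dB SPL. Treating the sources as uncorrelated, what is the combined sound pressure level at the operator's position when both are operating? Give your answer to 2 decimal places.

Incoherent sources sum as intensities:
L_total = 10·log₁₀(10^(75.5/10) + 10^(81.3/10)) = 10·log₁₀(170400000) = 82.31 dB SPL.

82.31 dB SPL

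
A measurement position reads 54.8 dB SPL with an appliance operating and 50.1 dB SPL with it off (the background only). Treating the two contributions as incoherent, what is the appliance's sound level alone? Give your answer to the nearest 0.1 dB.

53.0 dB SPL

Remove the background by subtracting linear intensities:
L_src = 10·log₁₀(10^(54.8/10) − 10^(50.1/10)) = 10·log₁₀(199700) = 53.0 dB SPL.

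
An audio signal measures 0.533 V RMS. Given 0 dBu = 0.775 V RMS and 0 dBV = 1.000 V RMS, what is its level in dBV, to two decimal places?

-5.47 dBV

dBV = 20·log₁₀(V / 1.000 V).
20·log₁₀(0.533/1.000) = -5.47 dBV.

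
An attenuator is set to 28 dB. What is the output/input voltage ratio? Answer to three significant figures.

Voltage ratio = 10^(dB/20).
10^(-28/20) = 10^(-1.400) = 0.0398.

0.0398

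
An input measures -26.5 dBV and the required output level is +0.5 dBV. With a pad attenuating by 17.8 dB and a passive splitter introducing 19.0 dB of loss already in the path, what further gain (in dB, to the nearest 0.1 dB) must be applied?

The required make-up gain is the shortfall in the dB sum.
G = +0.5 − (-26.5) + 17.8 + 19.0 = 63.8 dB.

63.8 dB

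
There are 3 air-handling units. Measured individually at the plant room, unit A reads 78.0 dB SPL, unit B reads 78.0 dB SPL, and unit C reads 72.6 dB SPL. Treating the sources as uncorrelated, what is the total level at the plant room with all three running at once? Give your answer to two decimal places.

Incoherent sources sum as intensities:
L_total = 10·log₁₀(10^(78.0/10) + 10^(78.0/10) + 10^(72.6/10)) = 10·log₁₀(144400000) = 81.60 dB SPL.

81.60 dB SPL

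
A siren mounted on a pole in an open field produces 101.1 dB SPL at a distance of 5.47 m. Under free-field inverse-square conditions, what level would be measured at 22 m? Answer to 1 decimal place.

Inverse-square spreading gives ΔL = −20·log₁₀(d₂/d₁).
ΔL = −20·log₁₀(22/5.47) = -12.09 dB, so L₂ = 101.1 + (-12.09) = 89.0 dB SPL.

89.0 dB SPL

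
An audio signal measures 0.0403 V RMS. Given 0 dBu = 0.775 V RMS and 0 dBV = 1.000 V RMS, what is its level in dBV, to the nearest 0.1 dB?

-27.9 dBV

dBV = 20·log₁₀(V / 1.000 V).
20·log₁₀(0.0403/1.000) = -27.9 dBV.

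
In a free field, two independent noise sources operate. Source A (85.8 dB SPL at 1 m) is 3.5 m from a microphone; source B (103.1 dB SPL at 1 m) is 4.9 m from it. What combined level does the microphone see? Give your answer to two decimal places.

89.45 dB SPL

At the listener: L_A = 85.8 − 20·log₁₀(3.5) = 74.919 dB; L_B = 103.1 − 20·log₁₀(4.9) = 89.296 dB.
Combined: 10·log₁₀(10^(74.919/10)+10^(89.296/10)) = 89.45 dB SPL.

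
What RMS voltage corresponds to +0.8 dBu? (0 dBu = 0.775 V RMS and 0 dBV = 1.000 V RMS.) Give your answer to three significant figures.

V = 0.775 V × 10^(+0.8/20).
= 0.775 × 1.096 = 0.850 V.

0.850 V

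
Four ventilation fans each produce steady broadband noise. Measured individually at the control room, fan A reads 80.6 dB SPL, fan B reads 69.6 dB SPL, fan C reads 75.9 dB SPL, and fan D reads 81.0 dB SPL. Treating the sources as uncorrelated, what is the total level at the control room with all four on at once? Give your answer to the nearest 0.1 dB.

84.6 dB SPL

Incoherent sources sum as intensities:
L_total = 10·log₁₀(10^(80.6/10) + 10^(69.6/10) + 10^(75.9/10) + 10^(81.0/10)) = 10·log₁₀(288700000) = 84.6 dB SPL.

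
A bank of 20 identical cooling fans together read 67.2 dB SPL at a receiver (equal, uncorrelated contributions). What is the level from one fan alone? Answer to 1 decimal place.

54.2 dB SPL

20 equal incoherent sources add 10·log₁₀(20) = 13.01 dB over one source.
L_one = 67.2 − 13.01 = 54.2 dB SPL.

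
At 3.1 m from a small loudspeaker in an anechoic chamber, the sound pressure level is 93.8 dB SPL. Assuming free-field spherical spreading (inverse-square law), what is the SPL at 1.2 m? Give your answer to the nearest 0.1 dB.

For a point source in a free field, ΔL = −20·log₁₀(d₂/d₁).
ΔL = −20·log₁₀(1.2/3.1) = 8.24 dB, so L₂ = 93.8 + (8.24) = 102.0 dB SPL.

102.0 dB SPL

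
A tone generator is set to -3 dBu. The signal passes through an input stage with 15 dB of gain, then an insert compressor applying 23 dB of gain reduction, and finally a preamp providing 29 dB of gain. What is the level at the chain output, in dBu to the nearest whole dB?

Cascaded gains and losses add directly in dB.
-3 + 15 − 23 + 29 = +18 dBu.

+18 dBu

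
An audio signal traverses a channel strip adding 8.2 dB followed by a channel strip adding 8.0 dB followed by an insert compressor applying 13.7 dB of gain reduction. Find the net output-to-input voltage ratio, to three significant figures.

1.33

Net gain = 8.2 + 8.0 + (−13.7) = 2.5 dB.
Voltage ratio = 10^(2.5/20) = 1.33.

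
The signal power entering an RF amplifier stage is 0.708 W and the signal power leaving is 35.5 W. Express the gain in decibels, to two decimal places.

17.00 dB

Power ratio → dB uses the 10·log₁₀ form:
10·log₁₀(35.5/0.708) = 10·log₁₀(50.14) = 17.00 dB.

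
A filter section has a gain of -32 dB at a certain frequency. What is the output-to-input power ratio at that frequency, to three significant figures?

0.000631

Power ratio = 10^(dB/10).
10^(-32/10) = 10^(-3.200) = 0.000631.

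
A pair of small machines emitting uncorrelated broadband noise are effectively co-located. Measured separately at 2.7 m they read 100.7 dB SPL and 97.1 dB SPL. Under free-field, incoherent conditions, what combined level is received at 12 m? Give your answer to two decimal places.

89.32 dB SPL

Combined at 2.7 m: 10·log₁₀(10^(100.7/10)+10^(97.1/10)) = 102.273 dB SPL.
Then apply −20·log₁₀(12/2.7) = -12.956 dB → 89.32 dB SPL.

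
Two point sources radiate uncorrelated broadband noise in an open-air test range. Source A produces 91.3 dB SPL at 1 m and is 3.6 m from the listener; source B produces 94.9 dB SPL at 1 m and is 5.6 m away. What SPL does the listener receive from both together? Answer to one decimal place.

83.1 dB SPL

At the listener: L_A = 91.3 − 20·log₁₀(3.6) = 80.17 dB; L_B = 94.9 − 20·log₁₀(5.6) = 79.94 dB.
Combined: 10·log₁₀(10^(80.17/10)+10^(79.94/10)) = 83.1 dB SPL.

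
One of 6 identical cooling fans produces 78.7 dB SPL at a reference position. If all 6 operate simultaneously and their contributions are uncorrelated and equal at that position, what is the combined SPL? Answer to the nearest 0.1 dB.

86.5 dB SPL

6 equal incoherent sources raise the level by 10·log₁₀(6) = 7.78 dB.
L_total = 78.7 + 7.78 = 86.5 dB SPL.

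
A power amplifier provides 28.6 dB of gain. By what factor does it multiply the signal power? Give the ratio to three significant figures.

Power ratio = 10^(dB/10).
10^(28.6/10) = 10^(2.860) = 724.

724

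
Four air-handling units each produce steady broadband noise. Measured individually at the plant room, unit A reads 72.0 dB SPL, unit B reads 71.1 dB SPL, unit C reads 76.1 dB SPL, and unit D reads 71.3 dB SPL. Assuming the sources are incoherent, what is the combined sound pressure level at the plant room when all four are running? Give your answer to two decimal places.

79.19 dB SPL

Add the sources as powers (linear), then convert back to dB:
L_total = 10·log₁₀(10^(72.0/10) + 10^(71.1/10) + 10^(76.1/10) + 10^(71.3/10)) = 10·log₁₀(82960000) = 79.19 dB SPL.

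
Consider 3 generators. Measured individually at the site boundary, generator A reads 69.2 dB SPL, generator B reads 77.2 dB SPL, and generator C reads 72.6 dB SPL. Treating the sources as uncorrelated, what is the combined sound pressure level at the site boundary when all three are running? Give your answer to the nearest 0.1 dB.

79.0 dB SPL

Add the sources as powers (linear), then convert back to dB:
L_total = 10·log₁₀(10^(69.2/10) + 10^(77.2/10) + 10^(72.6/10)) = 10·log₁₀(79000000) = 79.0 dB SPL.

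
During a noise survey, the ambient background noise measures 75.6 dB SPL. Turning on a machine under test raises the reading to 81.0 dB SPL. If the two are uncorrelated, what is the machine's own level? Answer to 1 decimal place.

79.5 dB SPL

Remove the background by subtracting linear intensities:
L_src = 10·log₁₀(10^(81.0/10) − 10^(75.6/10)) = 10·log₁₀(89580000) = 79.5 dB SPL.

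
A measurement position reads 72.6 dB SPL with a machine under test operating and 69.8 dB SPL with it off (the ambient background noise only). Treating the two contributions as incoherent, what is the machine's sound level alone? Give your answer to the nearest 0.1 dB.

Background correction is a power subtraction:
L_src = 10·log₁₀(10^(72.6/10) − 10^(69.8/10)) = 10·log₁₀(8647000) = 69.4 dB SPL.

69.4 dB SPL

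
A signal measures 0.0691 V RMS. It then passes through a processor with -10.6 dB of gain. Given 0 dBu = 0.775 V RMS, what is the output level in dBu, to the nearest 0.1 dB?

Input level: 20·log₁₀(0.0691/0.775) = -21.00 dBu.
Output: -21.00 − 10.6 = -31.6 dBu.

-31.6 dBu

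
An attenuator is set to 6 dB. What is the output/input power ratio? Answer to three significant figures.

0.251

Power ratio = 10^(dB/10).
10^(-6/10) = 10^(-0.6000) = 0.251.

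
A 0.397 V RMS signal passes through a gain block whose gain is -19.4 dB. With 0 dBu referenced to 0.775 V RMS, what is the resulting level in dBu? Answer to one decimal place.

Input level: 20·log₁₀(0.397/0.775) = -5.81 dBu.
Output: -5.81 − 19.4 = -25.2 dBu.

-25.2 dBu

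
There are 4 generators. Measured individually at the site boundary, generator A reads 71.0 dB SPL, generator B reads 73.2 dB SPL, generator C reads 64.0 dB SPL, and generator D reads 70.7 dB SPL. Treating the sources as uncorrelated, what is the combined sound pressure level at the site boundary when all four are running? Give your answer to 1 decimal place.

Incoherent sources sum as intensities:
L_total = 10·log₁₀(10^(71.0/10) + 10^(73.2/10) + 10^(64.0/10) + 10^(70.7/10)) = 10·log₁₀(47740000) = 76.8 dB SPL.

76.8 dB SPL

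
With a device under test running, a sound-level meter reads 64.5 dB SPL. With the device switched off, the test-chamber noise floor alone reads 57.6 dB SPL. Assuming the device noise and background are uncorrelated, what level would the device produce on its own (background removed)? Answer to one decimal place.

Background correction is a power subtraction:
L_src = 10·log₁₀(10^(64.5/10) − 10^(57.6/10)) = 10·log₁₀(2243000) = 63.5 dB SPL.

63.5 dB SPL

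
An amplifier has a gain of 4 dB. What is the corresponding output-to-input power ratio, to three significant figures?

Power ratio = 10^(dB/10).
10^(4/10) = 10^(0.4000) = 2.51.

2.51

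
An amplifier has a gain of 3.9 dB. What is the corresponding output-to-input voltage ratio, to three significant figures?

1.57

Voltage ratio = 10^(dB/20).
10^(3.9/20) = 10^(0.1950) = 1.57.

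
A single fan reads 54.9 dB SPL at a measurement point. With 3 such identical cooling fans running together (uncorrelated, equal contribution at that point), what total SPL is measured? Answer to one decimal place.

3 equal incoherent sources raise the level by 10·log₁₀(3) = 4.77 dB.
L_total = 54.9 + 4.77 = 59.7 dB SPL.

59.7 dB SPL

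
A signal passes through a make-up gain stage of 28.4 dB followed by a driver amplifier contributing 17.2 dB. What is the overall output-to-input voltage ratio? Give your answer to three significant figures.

191

Net gain = 28.4 + 17.2 = 45.6 dB.
Voltage ratio = 10^(45.6/20) = 191.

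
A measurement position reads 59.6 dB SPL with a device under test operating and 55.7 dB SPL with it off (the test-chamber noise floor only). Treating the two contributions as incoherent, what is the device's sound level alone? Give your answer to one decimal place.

57.3 dB SPL

Remove the background by subtracting linear intensities:
L_src = 10·log₁₀(10^(59.6/10) − 10^(55.7/10)) = 10·log₁₀(540500) = 57.3 dB SPL.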